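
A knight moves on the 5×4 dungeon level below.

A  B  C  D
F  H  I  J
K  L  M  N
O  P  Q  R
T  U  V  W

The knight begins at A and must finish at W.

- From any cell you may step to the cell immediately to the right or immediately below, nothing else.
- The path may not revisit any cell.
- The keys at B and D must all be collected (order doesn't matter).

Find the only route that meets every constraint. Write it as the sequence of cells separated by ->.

Moves only go right or down, so the column and row indices never decrease.
Route from A: 3× right (reaching D), 4× down (reaching W) — 7 moves in all.
Check: all required cells visited.

A -> B -> C -> D -> J -> N -> R -> W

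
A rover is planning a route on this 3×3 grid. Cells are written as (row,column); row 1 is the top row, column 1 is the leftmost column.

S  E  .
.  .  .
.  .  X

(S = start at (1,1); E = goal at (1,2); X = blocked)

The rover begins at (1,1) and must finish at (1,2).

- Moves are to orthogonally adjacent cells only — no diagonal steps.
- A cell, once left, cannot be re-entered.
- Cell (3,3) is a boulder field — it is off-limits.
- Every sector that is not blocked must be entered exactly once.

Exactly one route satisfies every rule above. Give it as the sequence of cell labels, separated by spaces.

(1,1) (2,1) (3,1) (3,2) (2,2) (2,3) (1,3) (1,2)

Need to visit all 8 open cells exactly once, starting at (1,1) and ending at (1,2).
Cell (3,2) has only two open neighbours ((2,2) and (3,1)), so the path must pass straight through it: one of those is the cell it's entered from and the other is where it exits.
Route from (1,1): 2× down (reaching (3,1)), right to (3,2), up to (2,2), right to (2,3), up to (1,3), left to (1,2) — 7 moves in all.
Check: all 8 open cells covered.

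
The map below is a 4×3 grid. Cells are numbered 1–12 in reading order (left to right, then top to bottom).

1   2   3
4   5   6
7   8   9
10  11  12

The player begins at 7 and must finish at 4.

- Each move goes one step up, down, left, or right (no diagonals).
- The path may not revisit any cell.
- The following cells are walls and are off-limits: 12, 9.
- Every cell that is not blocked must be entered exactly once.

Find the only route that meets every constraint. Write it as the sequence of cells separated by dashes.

7 - 10 - 11 - 8 - 5 - 6 - 3 - 2 - 1 - 4

Need to visit all 10 open cells exactly once, starting at 7 and ending at 4.
Cell 11 has only two open neighbours (8 and 10), so the path must pass straight through it: one of those is the cell it's entered from and the other is where it exits.
Route from 7: down 1 to 10, right 1 to 11, up 2 to 5, right 1 to 6, up 1 to 3, left 2 to 1, down 1 to 4 — 9 moves in all.
Check: all 10 open cells covered.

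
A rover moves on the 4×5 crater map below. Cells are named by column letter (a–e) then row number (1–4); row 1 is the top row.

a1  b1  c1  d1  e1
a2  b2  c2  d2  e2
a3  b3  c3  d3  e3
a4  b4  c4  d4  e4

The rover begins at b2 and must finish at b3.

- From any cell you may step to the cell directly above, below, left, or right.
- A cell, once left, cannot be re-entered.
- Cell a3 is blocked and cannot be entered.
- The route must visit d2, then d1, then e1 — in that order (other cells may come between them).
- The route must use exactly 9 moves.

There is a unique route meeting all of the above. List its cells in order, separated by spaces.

The waypoints must appear in the order d2, d1, e1, with no cell reused.
Route from b2: right 2 to d2, up 1 to d1, right 1 to e1, down 2 to e3, left 3 to b3 — 9 moves in all.
Check: order respected (d2 at step 2, d1 at step 3, e1 at step 4); 9 moves as required.

b2 c2 d2 d1 e1 e2 e3 d3 c3 b3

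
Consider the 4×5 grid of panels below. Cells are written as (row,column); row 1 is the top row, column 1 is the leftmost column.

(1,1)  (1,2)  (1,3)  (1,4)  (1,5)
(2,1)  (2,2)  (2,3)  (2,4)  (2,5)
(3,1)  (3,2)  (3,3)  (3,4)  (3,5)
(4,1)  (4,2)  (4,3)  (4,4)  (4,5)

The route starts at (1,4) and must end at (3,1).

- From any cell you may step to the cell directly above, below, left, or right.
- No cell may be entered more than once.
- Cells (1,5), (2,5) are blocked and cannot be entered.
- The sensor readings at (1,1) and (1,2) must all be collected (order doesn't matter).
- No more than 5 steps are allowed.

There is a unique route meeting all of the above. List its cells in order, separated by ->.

Any route must reach (1,1) and (1,2) and still end at (3,1) within 5 moves, so the order of the required stops is forced.
Route from (1,4): 3× left (reaching (1,1)), 2× down (reaching (3,1)) — 5 moves in all.
Check: all required cells visited; 5 ≤ 5 moves.

(1,4) -> (1,3) -> (1,2) -> (1,1) -> (2,1) -> (3,1)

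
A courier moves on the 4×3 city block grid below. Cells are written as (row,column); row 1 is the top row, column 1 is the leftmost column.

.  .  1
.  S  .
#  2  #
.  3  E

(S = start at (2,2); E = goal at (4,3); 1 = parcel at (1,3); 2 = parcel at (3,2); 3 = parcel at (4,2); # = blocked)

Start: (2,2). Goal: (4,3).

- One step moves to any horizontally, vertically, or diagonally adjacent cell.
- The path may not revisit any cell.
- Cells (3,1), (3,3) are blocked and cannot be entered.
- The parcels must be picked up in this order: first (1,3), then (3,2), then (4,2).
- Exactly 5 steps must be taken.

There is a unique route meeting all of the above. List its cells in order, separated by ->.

The waypoints must appear in the order (1,3), (3,2), (4,2), with no cell reused.
Route from (2,2): up-right 1 to (1,3), down 1 to (2,3), down-left 1 to (3,2), down 1 to (4,2), right 1 to (4,3) — 5 moves in all.
Check: order respected (1 at step 1, 2 at step 3, 3 at step 4); 5 moves as required.

(2,2) -> (1,3) -> (2,3) -> (3,2) -> (4,2) -> (4,3)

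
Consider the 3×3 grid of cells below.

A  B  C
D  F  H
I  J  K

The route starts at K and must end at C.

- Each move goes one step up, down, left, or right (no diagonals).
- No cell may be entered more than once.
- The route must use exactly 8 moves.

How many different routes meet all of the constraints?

Need simple routes of exactly 8 moves from K to C (Manhattan distance 2, so 3 moves are spent on a detour and 3 undoing it).
Enumerating: K H F J I D A B C | K J I D A B F H C.
That gives 2 routes.

2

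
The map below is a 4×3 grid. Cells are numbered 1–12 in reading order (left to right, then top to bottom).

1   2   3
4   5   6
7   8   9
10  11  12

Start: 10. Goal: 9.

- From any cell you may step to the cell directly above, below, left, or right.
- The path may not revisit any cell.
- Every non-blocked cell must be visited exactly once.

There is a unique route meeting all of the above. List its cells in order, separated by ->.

Need to visit all 12 open cells exactly once, starting at 10 and ending at 9.
Cell 1 has only two open neighbours (4 and 2), so the path must pass straight through it: one of those is the cell it's entered from and the other is where it exits.
Route from 10: 3× up (reaching 1), 2× right (reaching 3), down to 6, left to 5, 2× down (reaching 11), right to 12, up to 9 — 11 moves in all.
Check: all 12 open cells covered.

10 -> 7 -> 4 -> 1 -> 2 -> 3 -> 6 -> 5 -> 8 -> 11 -> 12 -> 9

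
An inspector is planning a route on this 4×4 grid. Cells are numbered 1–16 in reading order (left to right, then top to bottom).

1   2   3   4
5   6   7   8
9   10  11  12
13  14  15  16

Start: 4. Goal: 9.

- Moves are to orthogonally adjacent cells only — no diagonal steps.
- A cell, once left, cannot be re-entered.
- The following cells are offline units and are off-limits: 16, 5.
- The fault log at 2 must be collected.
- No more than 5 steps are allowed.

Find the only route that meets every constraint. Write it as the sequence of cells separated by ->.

The budget equals the shortest possible length, so every move has to be on a shortest route through the required cells.
Route from 4: left 2 to 2, down 2 to 10, left 1 to 9 — 5 moves in all.
Check: all required cells visited; 5 ≤ 5 moves.

4 -> 3 -> 2 -> 6 -> 10 -> 9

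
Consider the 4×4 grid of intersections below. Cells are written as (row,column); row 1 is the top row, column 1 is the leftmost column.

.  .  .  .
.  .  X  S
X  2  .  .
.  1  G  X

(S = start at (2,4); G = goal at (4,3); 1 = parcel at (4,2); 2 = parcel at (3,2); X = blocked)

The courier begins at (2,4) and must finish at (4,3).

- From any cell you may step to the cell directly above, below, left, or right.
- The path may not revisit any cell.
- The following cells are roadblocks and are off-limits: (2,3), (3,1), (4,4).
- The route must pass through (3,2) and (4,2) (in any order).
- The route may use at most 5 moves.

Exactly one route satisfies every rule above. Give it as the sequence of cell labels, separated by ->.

(2,4) -> (3,4) -> (3,3) -> (3,2) -> (4,2) -> (4,3)

Any route must reach (3,2) and (4,2) and still end at (4,3) within 5 moves, so the order of the required stops is forced.
Route from (2,4): down 1 to (3,4), left 2 to (3,2), down 1 to (4,2), right 1 to (4,3) — 5 moves in all.
Check: all required cells visited; 5 ≤ 5 moves.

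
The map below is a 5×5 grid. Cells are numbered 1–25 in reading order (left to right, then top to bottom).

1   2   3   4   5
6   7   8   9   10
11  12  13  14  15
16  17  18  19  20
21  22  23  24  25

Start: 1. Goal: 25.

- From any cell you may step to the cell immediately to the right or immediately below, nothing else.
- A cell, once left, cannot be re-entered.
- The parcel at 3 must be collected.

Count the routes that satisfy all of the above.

A right/down-only route from 1 to 25 makes exactly 4 down-moves and 4 right-moves in some order.
With no other constraints that would be C(8,4) = 70 routes.
Split at 3 and multiply the segment counts: 1→3: 1; 3→25: 15; product = 15.
That gives 15 routes.

15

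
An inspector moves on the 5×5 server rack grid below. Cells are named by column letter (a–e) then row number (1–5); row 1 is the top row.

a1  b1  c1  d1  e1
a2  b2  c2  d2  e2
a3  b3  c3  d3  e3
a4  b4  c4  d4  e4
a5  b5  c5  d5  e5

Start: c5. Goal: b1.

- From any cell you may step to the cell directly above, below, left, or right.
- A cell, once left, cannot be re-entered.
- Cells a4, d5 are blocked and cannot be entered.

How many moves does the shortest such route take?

5

The Manhattan distance from c5 to b1 is |5−1| + |3−2| = 5, so at least 5 moves are needed.
A route of 5 moves achieves this: c5 → c4 → c3 → c2 → c1 → b1.
Since 5 matches the lower bound, it is optimal.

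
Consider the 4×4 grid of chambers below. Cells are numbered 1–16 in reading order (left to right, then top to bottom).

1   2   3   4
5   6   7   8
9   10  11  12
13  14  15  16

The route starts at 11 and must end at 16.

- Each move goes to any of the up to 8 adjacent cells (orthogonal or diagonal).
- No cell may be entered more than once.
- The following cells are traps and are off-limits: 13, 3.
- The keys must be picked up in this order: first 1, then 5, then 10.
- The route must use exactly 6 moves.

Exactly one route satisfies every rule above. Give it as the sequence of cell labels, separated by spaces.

11 6 1 5 10 15 16

The waypoints must appear in the order 1, 5, 10, with no cell reused.
Route from 11: up-left 2 to 1, down 1 to 5, down-right 2 to 15, right 1 to 16 — 6 moves in all.
Check: order respected (1 at step 2, 5 at step 3, 10 at step 4); 6 moves as required.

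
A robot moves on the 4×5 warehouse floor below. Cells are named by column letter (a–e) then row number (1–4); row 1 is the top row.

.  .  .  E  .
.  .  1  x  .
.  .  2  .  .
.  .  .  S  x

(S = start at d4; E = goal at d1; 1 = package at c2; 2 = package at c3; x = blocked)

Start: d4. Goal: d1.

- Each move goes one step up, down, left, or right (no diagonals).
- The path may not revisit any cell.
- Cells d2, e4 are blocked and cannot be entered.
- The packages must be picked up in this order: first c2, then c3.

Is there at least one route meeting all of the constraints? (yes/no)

One route that works: d4 → c4 → b4 → b3 → b2 → c2 → c3 → d3 → e3 → e2 → e1 → d1.

yes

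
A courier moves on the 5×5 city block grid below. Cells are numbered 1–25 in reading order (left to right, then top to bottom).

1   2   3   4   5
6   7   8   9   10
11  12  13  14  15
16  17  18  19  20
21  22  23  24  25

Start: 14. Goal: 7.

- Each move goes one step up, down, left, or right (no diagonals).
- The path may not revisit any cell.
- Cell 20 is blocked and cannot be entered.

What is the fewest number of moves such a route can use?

The Manhattan distance from 14 to 7 is |3−2| + |4−2| = 3, so at least 3 moves are needed.
A route of 3 moves achieves this: 14 → 9 → 8 → 7.
Since 3 matches the lower bound, it is optimal.

3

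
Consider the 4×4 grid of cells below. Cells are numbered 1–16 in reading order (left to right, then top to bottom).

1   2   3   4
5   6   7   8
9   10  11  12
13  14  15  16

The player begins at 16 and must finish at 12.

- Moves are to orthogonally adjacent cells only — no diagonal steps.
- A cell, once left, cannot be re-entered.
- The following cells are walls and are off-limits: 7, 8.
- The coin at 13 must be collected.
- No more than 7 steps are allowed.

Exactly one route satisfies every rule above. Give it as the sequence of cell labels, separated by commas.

16, 15, 14, 13, 9, 10, 11, 12

The budget equals the shortest possible length, so every move has to be on a shortest route through the required cells.
Route from 16: 3× left (reaching 13), up to 9, 3× right (reaching 12) — 7 moves in all.
Check: all required cells visited; 7 ≤ 7 moves.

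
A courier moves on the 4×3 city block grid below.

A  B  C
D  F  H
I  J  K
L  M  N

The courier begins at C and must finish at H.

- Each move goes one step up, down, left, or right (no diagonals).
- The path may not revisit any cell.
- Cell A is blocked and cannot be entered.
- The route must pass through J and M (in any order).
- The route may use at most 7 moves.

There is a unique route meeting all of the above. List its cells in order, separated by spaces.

C B F J M N K H

The budget equals the shortest possible length, so every move has to be on a shortest route through the required cells.
Route from C: left 1 to B, down 3 to M, right 1 to N, up 2 to H — 7 moves in all.
Check: all required cells visited; 7 ≤ 7 moves.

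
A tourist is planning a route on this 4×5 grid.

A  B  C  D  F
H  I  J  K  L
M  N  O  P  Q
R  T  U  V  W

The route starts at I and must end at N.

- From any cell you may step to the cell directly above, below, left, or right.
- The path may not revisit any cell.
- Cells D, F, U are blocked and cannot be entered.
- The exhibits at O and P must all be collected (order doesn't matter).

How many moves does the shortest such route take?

5

Any route passes through O and P in some order between I and N. Summing Manhattan distances along each leg and taking the cheapest ordering (I → P → O → N) gives a lower bound of 3 + 1 + 1 = 5 moves.
A route of 5 moves achieves this: I → J → K → P → O → N.
Since 5 matches the lower bound, it is optimal.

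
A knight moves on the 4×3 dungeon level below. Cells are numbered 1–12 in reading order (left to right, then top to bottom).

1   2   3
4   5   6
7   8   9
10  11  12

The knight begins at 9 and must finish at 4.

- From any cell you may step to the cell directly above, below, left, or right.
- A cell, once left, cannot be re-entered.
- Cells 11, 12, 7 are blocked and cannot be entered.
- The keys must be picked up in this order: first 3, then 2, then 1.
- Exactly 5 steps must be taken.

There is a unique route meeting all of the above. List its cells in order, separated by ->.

The waypoints must appear in the order 3, 2, 1, with no cell reused.
Route from 9: up 2 to 3, left 2 to 1, down 1 to 4 — 5 moves in all.
Check: order respected (3 at step 2, 2 at step 3, 1 at step 4); 5 moves as required.

9 -> 6 -> 3 -> 2 -> 1 -> 4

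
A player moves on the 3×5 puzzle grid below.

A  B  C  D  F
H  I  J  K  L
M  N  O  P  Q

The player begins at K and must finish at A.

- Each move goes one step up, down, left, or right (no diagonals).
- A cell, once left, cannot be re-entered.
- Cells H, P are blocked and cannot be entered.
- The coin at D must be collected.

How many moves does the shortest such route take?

4

Any route passes through D somewhere between K and A. Summing Manhattan distances along the two legs (K → D → A) gives a lower bound of 1 + 3 = 4 moves.
A route of 4 moves achieves this: K → D → C → B → A.
Since 4 matches the lower bound, it is optimal.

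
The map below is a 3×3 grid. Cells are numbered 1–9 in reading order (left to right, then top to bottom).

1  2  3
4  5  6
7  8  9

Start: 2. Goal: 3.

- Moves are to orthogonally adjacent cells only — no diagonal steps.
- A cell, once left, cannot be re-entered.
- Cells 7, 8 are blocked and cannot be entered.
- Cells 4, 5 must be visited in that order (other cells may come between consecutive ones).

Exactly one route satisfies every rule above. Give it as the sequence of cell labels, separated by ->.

2 -> 1 -> 4 -> 5 -> 6 -> 3

The waypoints must appear in the order 4, 5, with no cell reused.
Route from 2: left to 1, down to 4, 2× right (reaching 6), up to 3 — 5 moves in all.
Check: order respected (4 at step 2, 5 at step 3).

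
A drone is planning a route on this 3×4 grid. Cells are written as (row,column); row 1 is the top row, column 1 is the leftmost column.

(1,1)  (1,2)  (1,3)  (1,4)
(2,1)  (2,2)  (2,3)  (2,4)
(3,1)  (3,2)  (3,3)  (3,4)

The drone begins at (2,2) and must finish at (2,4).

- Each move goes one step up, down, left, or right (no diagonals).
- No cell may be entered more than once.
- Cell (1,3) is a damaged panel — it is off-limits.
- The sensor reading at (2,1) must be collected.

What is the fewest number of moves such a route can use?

Any route passes through (2,1) somewhere between (2,2) and (2,4). Summing Manhattan distances along the two legs ((2,2) → (2,1) → (2,4)) gives a lower bound of 1 + 3 = 4 moves.
The shortest route satisfying every rule uses 6 moves: (2,2) → (2,1) → (3,1) → (3,2) → (3,3) → (2,3) → (2,4).
The bound of 4 isn't tight here; checking systematically, no route of length 4 through 5 satisfies every constraint, so 6 is the minimum.

6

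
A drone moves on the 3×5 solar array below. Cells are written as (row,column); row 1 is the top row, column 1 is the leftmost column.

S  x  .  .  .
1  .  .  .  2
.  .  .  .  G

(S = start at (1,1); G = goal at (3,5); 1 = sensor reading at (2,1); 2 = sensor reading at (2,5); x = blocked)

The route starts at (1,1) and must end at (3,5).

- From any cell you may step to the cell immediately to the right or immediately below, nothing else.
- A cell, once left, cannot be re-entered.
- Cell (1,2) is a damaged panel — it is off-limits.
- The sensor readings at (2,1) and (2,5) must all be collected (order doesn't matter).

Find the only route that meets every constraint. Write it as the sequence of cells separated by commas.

Moves only go right or down, so the column and row indices never decrease.
Route from (1,1): down 1 to (2,1), right 4 to (2,5), down 1 to (3,5) — 6 moves in all.
Check: all required cells visited.

(1,1), (2,1), (2,2), (2,3), (2,4), (2,5), (3,5)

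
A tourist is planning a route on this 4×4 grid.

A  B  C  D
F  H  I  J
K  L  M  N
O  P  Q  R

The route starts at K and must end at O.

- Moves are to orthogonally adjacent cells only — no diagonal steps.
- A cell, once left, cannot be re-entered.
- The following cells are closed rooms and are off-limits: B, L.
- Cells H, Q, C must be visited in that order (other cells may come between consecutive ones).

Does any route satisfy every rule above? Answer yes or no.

Ignoring the required order, 2 revisit-free routes from K to O pass through all of H, Q, and C; the waypoint orders that occur are H → C → Q (2) — never H → Q → C.

no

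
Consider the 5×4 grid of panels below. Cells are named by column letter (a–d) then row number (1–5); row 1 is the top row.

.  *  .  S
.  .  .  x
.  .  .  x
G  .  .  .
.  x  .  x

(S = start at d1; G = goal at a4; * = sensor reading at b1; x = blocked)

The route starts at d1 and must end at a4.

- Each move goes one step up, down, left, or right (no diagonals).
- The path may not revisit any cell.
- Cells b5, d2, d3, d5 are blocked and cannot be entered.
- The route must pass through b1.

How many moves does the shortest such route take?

Any route passes through b1 somewhere between d1 and a4. Summing Manhattan distances along the two legs (d1 → b1 → a4) gives a lower bound of 2 + 4 = 6 moves.
A route of 6 moves achieves this: d1 → c1 → b1 → b2 → b3 → b4 → a4.
Since 6 matches the lower bound, it is optimal.

6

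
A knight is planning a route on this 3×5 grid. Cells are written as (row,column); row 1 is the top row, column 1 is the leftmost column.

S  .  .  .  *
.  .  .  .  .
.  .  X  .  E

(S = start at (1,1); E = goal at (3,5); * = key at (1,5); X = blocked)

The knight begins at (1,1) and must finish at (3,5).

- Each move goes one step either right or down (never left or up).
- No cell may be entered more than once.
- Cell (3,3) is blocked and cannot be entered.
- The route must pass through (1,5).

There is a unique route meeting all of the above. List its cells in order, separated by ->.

Moves only go right or down, so the column and row indices never decrease.
Route from (1,1): 4× right (reaching (1,5)), 2× down (reaching (3,5)) — 6 moves in all.
Check: all required cells visited.

(1,1) -> (1,2) -> (1,3) -> (1,4) -> (1,5) -> (2,5) -> (3,5)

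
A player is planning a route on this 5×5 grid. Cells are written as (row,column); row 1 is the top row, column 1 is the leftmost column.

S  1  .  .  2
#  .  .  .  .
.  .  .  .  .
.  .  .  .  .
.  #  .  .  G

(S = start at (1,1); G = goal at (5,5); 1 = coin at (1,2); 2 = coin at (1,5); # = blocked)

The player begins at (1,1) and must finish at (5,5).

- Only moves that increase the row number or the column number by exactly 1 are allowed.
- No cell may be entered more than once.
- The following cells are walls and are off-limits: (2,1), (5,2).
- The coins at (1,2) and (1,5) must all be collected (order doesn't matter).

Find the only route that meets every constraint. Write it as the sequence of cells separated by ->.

Moves only go right or down, so the column and row indices never decrease.
Route from (1,1): 4× right (reaching (1,5)), 4× down (reaching (5,5)) — 8 moves in all.
Check: all required cells visited.

(1,1) -> (1,2) -> (1,3) -> (1,4) -> (1,5) -> (2,5) -> (3,5) -> (4,5) -> (5,5)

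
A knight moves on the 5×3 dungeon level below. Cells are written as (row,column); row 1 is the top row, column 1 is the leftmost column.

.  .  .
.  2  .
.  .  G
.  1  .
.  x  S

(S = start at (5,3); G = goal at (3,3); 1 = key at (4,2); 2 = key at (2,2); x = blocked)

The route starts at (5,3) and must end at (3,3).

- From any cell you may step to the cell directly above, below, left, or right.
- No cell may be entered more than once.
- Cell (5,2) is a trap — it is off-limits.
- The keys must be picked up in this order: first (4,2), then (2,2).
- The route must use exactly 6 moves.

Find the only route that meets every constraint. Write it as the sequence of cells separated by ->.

(5,3) -> (4,3) -> (4,2) -> (3,2) -> (2,2) -> (2,3) -> (3,3)

The waypoints must appear in the order (4,2), (2,2), with no cell reused.
Route from (5,3): up to (4,3), left to (4,2), 2× up (reaching (2,2)), right to (2,3), down to (3,3) — 6 moves in all.
Check: order respected (1 at step 2, 2 at step 4); 6 moves as required.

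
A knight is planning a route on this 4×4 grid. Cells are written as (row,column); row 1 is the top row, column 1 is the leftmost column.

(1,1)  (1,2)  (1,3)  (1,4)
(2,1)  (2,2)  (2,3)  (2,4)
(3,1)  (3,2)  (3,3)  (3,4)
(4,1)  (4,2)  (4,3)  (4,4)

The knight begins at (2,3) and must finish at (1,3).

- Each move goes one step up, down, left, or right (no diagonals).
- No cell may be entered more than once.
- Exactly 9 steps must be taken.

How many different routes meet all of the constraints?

21

Need simple routes of exactly 9 moves from (2,3) to (1,3) (Manhattan distance 1, so 4 moves are spent on a detour and 4 undoing it).
Branch systematically from the start, pruning whenever the remaining move budget drops below the Manhattan distance to (1,3) or differs from it in parity. Grouping the completions by first move — via (3,3): 10; via (2,2): 5; via (2,4): 6 (no valid completion starts via (1,3)) — and summing: 10 + 5 + 6 = 21.
That gives 21 routes.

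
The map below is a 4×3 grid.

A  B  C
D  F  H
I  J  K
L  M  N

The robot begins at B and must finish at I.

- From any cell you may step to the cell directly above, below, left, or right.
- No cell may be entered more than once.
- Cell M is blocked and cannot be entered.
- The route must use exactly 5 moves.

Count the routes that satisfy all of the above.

5

Need simple routes of exactly 5 moves from B to I (Manhattan distance 3, so 1 moves are spent on a detour and 1 undoing it).
Enumerating: B F H K J I | B A D F J I | B C H K J I | B C H F J I | B C H F D I.
That gives 5 routes.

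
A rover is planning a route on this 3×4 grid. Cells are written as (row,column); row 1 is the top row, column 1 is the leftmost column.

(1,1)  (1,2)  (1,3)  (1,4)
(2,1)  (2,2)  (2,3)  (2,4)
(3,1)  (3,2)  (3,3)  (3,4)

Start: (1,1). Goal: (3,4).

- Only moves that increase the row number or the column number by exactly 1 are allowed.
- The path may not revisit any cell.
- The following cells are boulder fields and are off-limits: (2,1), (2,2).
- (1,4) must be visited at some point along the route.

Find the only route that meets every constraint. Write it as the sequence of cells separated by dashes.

Moves only go right or down, so the column and row indices never decrease.
Route from (1,1): right 3 to (1,4), down 2 to (3,4) — 5 moves in all.
Check: all required cells visited.

(1,1) - (1,2) - (1,3) - (1,4) - (2,4) - (3,4)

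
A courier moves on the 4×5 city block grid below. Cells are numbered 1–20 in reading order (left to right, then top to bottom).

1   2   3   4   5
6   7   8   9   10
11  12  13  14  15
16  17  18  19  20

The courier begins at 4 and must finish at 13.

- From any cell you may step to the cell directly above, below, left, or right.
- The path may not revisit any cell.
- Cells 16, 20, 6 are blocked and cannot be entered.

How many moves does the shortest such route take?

The Manhattan distance from 4 to 13 is |1−3| + |4−3| = 3, so at least 3 moves are needed.
A route of 3 moves achieves this: 4 → 9 → 14 → 13.
Since 3 matches the lower bound, it is optimal.

3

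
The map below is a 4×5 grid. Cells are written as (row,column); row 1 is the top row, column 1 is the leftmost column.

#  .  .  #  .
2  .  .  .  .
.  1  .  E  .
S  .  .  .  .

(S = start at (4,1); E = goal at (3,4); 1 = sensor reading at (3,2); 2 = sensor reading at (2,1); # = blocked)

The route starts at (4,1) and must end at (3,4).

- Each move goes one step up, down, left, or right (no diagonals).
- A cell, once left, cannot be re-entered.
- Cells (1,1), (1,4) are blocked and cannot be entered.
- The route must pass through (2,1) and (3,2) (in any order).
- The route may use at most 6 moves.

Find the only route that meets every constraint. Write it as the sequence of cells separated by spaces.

The 6-move cap with required stops at (2,1), (3,2) leaves no slack for detours.
Route from (4,1): up 2 to (2,1), right 1 to (2,2), down 1 to (3,2), right 2 to (3,4) — 6 moves in all.
Check: all required cells visited; 6 ≤ 6 moves.

(4,1) (3,1) (2,1) (2,2) (3,2) (3,3) (3,4)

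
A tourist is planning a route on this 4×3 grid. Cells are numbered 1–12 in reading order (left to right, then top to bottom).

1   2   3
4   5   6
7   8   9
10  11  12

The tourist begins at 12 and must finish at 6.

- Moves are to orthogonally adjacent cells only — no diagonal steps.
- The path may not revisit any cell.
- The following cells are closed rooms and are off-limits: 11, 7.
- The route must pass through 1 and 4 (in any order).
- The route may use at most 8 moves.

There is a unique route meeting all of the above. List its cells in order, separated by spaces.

The 8-move cap with required stops at 1, 4 leaves no slack for detours.
Route from 12: up 1 to 9, left 1 to 8, up 1 to 5, left 1 to 4, up 1 to 1, right 2 to 3, down 1 to 6 — 8 moves in all.
Check: all required cells visited; 8 ≤ 8 moves.

12 9 8 5 4 1 2 3 6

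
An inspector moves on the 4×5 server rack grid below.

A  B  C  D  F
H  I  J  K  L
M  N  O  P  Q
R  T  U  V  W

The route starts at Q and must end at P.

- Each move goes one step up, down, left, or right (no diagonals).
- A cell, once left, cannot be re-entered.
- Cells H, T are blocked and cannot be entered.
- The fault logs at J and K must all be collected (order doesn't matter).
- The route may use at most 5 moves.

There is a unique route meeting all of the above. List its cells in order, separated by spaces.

Q L K J O P

The 5-move cap with required stops at J, K leaves no slack for detours.
Route from Q: up to L, 2× left (reaching J), down to O, right to P — 5 moves in all.
Check: all required cells visited; 5 ≤ 5 moves.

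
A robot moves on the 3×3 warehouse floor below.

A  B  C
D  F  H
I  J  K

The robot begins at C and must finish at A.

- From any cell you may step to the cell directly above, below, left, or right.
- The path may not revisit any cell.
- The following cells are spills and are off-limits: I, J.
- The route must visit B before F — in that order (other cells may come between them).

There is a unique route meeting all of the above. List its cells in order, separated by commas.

The waypoints must appear in the order B, F, with no cell reused.
Route from C: left to B, down to F, left to D, up to A — 4 moves in all.
Check: order respected (B at step 1, F at step 2).

C, B, F, D, A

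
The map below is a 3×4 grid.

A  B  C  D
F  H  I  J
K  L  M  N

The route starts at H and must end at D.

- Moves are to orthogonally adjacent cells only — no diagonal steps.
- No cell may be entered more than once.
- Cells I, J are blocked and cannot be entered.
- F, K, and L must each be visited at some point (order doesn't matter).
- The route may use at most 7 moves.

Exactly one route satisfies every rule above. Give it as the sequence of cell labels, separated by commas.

H, L, K, F, A, B, C, D

The 7-move cap with required stops at F, K, L leaves no slack for detours.
Route from H: down to L, left to K, 2× up (reaching A), 3× right (reaching D) — 7 moves in all.
Check: all required cells visited; 7 ≤ 7 moves.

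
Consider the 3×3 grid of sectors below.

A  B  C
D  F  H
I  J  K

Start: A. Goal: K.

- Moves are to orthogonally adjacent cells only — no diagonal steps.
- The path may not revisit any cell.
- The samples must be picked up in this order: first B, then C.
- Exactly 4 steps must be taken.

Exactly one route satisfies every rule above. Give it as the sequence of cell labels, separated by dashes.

A - B - C - H - K

The waypoints must appear in the order B, C, with no cell reused.
Route from A: right 2 to C, down 2 to K — 4 moves in all.
Check: order respected (B at step 1, C at step 2); 4 moves as required.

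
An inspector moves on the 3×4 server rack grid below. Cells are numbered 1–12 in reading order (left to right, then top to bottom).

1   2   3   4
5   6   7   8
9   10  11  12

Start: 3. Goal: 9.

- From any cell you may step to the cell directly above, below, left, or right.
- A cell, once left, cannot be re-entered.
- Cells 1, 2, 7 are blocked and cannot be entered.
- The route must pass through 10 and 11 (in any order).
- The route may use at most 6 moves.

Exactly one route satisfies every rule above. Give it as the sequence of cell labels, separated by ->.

3 -> 4 -> 8 -> 12 -> 11 -> 10 -> 9

The budget equals the shortest possible length, so every move has to be on a shortest route through the required cells.
Route from 3: right 1 to 4, down 2 to 12, left 3 to 9 — 6 moves in all.
Check: all required cells visited; 6 ≤ 6 moves.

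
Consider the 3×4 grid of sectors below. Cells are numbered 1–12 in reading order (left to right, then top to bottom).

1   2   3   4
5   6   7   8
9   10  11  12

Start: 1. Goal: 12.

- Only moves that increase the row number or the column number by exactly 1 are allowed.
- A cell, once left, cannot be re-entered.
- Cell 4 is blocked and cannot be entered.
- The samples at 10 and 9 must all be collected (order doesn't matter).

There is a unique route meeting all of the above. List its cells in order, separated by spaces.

Moves only go right or down, so the column and row indices never decrease.
Route from 1: 2× down (reaching 9), 3× right (reaching 12) — 5 moves in all.
Check: all required cells visited.

1 5 9 10 11 12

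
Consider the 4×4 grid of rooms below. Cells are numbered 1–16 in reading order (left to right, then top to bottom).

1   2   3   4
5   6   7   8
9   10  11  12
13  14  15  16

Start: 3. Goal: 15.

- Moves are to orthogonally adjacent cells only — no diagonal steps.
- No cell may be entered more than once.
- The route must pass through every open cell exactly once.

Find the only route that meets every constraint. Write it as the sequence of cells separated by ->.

3 -> 4 -> 8 -> 7 -> 6 -> 2 -> 1 -> 5 -> 9 -> 13 -> 14 -> 10 -> 11 -> 12 -> 16 -> 15

Need to visit all 16 open cells exactly once, starting at 3 and ending at 15.
Cell 4 has only two open neighbours (8 and 3), so the path must pass straight through it: one of those is the cell it's entered from and the other is where it exits.
Route from 3: right to 4, down to 8, 2× left (reaching 6), up to 2, left to 1, 3× down (reaching 13), right to 14, up to 10, 2× right (reaching 12), down to 16, left to 15 — 15 moves in all.
Check: all 16 open cells covered.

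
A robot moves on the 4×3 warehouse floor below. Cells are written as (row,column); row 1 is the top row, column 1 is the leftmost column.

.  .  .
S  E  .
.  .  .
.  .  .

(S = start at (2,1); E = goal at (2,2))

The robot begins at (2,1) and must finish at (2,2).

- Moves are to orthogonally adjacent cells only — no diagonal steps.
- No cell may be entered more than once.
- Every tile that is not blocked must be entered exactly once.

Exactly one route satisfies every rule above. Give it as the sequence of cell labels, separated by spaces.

Need to visit all 12 open cells exactly once, starting at (2,1) and ending at (2,2).
Route from (2,1): up 1 to (1,1), right 2 to (1,3), down 3 to (4,3), left 2 to (4,1), up 1 to (3,1), right 1 to (3,2), up 1 to (2,2) — 11 moves in all.
Check: all 12 open cells covered.

(2,1) (1,1) (1,2) (1,3) (2,3) (3,3) (4,3) (4,2) (4,1) (3,1) (3,2) (2,2)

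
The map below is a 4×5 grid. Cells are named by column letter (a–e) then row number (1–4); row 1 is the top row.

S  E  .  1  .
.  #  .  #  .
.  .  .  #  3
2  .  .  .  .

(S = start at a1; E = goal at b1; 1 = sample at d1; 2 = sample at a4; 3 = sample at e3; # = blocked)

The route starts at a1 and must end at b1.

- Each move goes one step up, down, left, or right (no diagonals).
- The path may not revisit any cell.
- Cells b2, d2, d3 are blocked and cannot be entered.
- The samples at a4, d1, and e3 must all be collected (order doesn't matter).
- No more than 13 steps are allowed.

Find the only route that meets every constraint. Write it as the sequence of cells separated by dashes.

a1 - a2 - a3 - a4 - b4 - c4 - d4 - e4 - e3 - e2 - e1 - d1 - c1 - b1

The 13-move cap with required stops at a4, d1, e3 leaves no slack for detours.
Route from a1: 3× down (reaching a4), 4× right (reaching e4), 3× up (reaching e1), 3× left (reaching b1) — 13 moves in all.
Check: all required cells visited; 13 ≤ 13 moves.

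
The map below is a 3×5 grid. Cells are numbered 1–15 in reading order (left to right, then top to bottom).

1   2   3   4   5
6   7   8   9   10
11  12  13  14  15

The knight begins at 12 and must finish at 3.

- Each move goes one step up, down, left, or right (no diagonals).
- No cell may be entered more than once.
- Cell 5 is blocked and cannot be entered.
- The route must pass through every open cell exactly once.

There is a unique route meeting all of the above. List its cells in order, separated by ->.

12 -> 11 -> 6 -> 1 -> 2 -> 7 -> 8 -> 13 -> 14 -> 15 -> 10 -> 9 -> 4 -> 3

Need to visit all 14 open cells exactly once, starting at 12 and ending at 3.
Cell 15 has only two open neighbours (10 and 14), so the path must pass straight through it: one of those is the cell it's entered from and the other is where it exits.
Route from 12: left to 11, 2× up (reaching 1), right to 2, down to 7, right to 8, down to 13, 2× right (reaching 15), up to 10, left to 9, up to 4, left to 3 — 13 moves in all.
Check: all 14 open cells covered.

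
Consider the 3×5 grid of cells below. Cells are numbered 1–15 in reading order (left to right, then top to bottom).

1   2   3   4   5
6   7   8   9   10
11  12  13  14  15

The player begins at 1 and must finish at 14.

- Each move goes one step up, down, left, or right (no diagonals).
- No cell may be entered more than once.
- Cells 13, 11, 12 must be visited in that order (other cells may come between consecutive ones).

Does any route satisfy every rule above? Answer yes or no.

Ignoring the required order, 27 revisit-free routes from 1 to 14 pass through all of 13, 11, and 12; the waypoint orders that occur are 11 → 12 → 13 (27) — never 13 → 11 → 12.

no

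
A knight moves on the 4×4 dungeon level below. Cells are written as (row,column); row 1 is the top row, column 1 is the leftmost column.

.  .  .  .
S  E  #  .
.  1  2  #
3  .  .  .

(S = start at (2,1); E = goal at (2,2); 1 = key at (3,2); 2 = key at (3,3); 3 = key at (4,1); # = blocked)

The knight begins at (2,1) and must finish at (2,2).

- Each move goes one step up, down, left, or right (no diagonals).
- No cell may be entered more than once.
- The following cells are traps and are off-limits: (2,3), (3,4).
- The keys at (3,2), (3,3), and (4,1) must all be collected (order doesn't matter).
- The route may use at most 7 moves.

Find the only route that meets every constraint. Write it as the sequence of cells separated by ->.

The budget equals the shortest possible length, so every move has to be on a shortest route through the required cells.
Route from (2,1): 2× down (reaching (4,1)), 2× right (reaching (4,3)), up to (3,3), left to (3,2), up to (2,2) — 7 moves in all.
Check: all required cells visited; 7 ≤ 7 moves.

(2,1) -> (3,1) -> (4,1) -> (4,2) -> (4,3) -> (3,3) -> (3,2) -> (2,2)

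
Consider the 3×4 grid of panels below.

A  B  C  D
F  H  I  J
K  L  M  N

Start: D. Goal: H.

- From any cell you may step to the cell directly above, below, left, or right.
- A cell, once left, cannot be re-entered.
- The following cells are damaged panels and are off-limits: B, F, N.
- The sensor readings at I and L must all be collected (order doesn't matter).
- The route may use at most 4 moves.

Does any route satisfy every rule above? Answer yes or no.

Even ignoring the no-revisit rule, getting from D to H, taking the cheapest ordering D → I → L → H needs at least 2 + 2 + 1 = 5 moves (Manhattan distance per leg), which exceeds the 4-move limit.

no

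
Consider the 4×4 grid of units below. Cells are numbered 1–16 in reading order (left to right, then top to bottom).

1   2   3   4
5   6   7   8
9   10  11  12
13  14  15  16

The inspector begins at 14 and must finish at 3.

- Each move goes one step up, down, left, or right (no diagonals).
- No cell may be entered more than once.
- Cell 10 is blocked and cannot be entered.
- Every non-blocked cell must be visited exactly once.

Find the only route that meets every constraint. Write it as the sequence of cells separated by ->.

Need to visit all 15 open cells exactly once, starting at 14 and ending at 3.
Route from 14: left 1 to 13, up 3 to 1, right 1 to 2, down 1 to 6, right 1 to 7, down 2 to 15, right 1 to 16, up 3 to 4, left 1 to 3 — 14 moves in all.
Check: all 15 open cells covered.

14 -> 13 -> 9 -> 5 -> 1 -> 2 -> 6 -> 7 -> 11 -> 15 -> 16 -> 12 -> 8 -> 4 -> 3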